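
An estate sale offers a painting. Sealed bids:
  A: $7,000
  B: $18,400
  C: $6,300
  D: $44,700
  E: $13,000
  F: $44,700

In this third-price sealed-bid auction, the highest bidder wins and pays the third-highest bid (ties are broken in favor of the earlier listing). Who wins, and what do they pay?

Third-price sealed-bid auction: the highest bidder wins and pays the third-highest bid.
Bids in order: 44,700 (D) > 44,700 (F) > 18,400 (B) > 13,000 (E) > 7,000 (A) > 6,300 (C)
Tie at $44,700 → D wins by tie-break.
D wins; payment is bid #3 in the ranking = $18,400.

D pays $18,400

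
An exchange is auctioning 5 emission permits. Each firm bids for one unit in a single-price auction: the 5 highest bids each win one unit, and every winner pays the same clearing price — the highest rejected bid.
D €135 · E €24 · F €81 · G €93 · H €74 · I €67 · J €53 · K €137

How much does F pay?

Sorting: 137 (K), 135 (D), 93 (G), 81 (F), 74 (H), 67 (I), 53 (J), …
Winners (5 units): K, D, G, F, H.
Clearing price = highest rejected bid = €67.
F wins → pays €67.

F pays €67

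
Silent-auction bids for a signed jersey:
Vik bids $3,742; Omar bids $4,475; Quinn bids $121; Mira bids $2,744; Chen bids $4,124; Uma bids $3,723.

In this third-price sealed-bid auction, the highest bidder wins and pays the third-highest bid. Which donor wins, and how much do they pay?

Third-price sealed-bid auction: the highest bidder wins and pays the third-highest bid.
Bids ranked: 4,475 (Omar) > 4,124 (Chen) > 3,742 (Vik) > 3,723 (Uma) > 2,744 (Mira) > 121 (Quinn)
Omar is highest; pays the third-highest bid, $3,742.

Omar pays $3,742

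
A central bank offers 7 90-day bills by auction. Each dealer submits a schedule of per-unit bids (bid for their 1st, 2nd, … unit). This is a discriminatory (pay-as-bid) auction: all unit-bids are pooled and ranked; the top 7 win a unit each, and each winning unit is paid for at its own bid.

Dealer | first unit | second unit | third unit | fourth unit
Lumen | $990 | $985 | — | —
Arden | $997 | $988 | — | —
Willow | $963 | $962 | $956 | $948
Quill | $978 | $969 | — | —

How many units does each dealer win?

Arden 2, Lumen 2, Quill 2, Willow 1

Pooled unit-bids ranked (top 7): 997 (Arden-1), 990 (Lumen-1), 988 (Arden-2), 985 (Lumen-2), 978 (Quill-1), 969 (Quill-2), 963 (Willow-1)
Next rejected bid: $962 (not a price — pay-as-bid).
Allocation: Arden 2, Lumen 2, Quill 2, Willow 1.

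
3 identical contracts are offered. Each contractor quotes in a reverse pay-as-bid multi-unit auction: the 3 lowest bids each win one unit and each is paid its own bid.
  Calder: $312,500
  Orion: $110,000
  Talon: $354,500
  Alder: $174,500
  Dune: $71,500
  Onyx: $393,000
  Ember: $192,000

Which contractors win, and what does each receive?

Dune $71,500, Orion $110,000, Alder $174,500

Ordering the bids: 71,500 (Dune), 110,000 (Orion), 174,500 (Alder), 192,000 (Ember), 312,500 (Calder), …
The 3 lowest are Dune, Orion, Alder.
Each winner is paid its own bid: Dune $71,500, Orion $110,000, Alder $174,500.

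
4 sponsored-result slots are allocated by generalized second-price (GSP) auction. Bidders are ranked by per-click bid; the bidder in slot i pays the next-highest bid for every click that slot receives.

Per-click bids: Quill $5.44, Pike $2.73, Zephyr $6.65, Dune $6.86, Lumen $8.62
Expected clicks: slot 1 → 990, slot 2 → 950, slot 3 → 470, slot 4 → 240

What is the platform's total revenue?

Per-click bids in order: $8.62 (Lumen) > $6.86 (Dune) > $6.65 (Zephyr) > $5.44 (Quill) > $2.73 (Pike)
Slot 1: Lumen pays $6.86 × 990 = $6791.40
Slot 2: Dune pays $6.65 × 950 = $6317.50
Slot 3: Zephyr pays $5.44 × 470 = $2556.80
Slot 4: Quill pays $2.73 × 240 = $655.20
Total = $16320.90

Total revenue: $16320.90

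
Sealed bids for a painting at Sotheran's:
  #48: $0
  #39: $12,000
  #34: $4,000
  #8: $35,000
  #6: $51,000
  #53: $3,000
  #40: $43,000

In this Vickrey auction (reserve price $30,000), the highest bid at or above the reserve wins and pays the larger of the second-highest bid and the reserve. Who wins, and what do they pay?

#6 pays $43,000

Bids ranked: 51,000 (#6) > 43,000 (#40) > 35,000 (#8) > 12,000 (#39) > 4,000 (#34) > 3,000 (#53) > …
#6 has the top bid at or above the reserve ($51,000).
Second-highest bid $43,000 exceeds the reserve $30,000 → payment $43,000.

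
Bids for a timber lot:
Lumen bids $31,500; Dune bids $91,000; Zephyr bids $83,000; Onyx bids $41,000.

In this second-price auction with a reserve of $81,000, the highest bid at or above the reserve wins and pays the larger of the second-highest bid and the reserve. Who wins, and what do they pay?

Dune pays $83,000

Sorting bids: 91,000 (Dune) > 83,000 (Zephyr) > 41,000 (Onyx) > 31,500 (Lumen)
Dune has the top bid at or above the reserve ($91,000).
Second-highest bid $83,000 exceeds the reserve $81,000 → payment $83,000.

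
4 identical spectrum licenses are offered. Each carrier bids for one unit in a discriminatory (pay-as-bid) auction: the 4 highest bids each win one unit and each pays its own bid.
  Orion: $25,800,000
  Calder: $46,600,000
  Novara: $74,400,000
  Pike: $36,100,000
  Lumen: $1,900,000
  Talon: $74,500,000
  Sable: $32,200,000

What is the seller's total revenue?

Total revenue: $231,600,000

Sorting: 74,500,000 (Talon), 74,400,000 (Novara), 46,600,000 (Calder), 36,100,000 (Pike), 32,200,000 (Sable), 25,800,000 (Orion), …
Top 4: Talon, Novara, Calder, Pike.
Total revenue = 74,500,000 + 74,400,000 + 46,600,000 + 36,100,000 = $231,600,000.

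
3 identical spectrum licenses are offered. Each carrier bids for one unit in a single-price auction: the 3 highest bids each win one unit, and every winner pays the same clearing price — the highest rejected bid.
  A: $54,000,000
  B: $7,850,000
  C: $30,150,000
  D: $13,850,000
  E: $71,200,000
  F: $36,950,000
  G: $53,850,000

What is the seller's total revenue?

Total revenue: $110,850,000

Bids ranked high→low: 71,200,000 (E), 54,000,000 (A), 53,850,000 (G), 36,950,000 (F), 30,150,000 (C), …
The 3 highest are E, A, G.
Highest unsuccessful bid: $36,950,000 → clearing price.
Total revenue = 3 × $36,950,000 = $110,850,000.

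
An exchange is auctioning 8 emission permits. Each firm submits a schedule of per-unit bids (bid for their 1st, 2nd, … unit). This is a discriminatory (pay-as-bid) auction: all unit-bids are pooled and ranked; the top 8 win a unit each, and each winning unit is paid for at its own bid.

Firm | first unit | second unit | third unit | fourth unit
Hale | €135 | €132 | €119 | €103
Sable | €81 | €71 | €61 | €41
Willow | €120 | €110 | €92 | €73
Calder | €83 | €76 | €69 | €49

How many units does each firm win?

All unit-bids, highest first — top 8: 135 (Hale-1), 132 (Hale-2), 120 (Willow-1), 119 (Hale-3), 110 (Willow-2), 103 (Hale-4), 92 (Willow-3), 83 (Calder-1)
Next rejected bid: €81 (not a price — pay-as-bid).
Allocation: Calder 1, Hale 4, Willow 3.

Calder 1, Hale 4, Willow 3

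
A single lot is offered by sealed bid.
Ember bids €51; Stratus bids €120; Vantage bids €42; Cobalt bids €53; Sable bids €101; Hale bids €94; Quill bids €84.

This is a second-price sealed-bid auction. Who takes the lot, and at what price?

Bids in order: 120 (Stratus) > 101 (Sable) > 94 (Hale) > 84 (Quill) > 53 (Cobalt) > 51 (Ember) > …
Stratus is highest; pays the second-highest bid, €101.

Stratus pays €101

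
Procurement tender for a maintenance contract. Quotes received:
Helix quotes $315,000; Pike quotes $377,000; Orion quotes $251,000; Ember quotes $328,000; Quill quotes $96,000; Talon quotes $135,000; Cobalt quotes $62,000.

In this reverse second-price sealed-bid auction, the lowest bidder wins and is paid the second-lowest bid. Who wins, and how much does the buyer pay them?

Reverse second-price sealed-bid auction: the lowest bidder wins and is paid the second-lowest bid.
Bids ranked: 62,000 (Cobalt) < 96,000 (Quill) < 135,000 (Talon) < 251,000 (Orion) < 315,000 (Helix) < 328,000 (Ember) < …
Cobalt is lowest; is paid the second-lowest bid, $96,000.

Cobalt is paid $96,000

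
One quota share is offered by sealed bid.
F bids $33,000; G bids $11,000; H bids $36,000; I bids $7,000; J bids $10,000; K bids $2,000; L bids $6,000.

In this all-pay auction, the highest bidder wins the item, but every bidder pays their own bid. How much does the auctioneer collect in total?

Bids in order: 36,000 (H) > 33,000 (F) > 11,000 (G) > 10,000 (J) > 7,000 (I) > 6,000 (L) > …
H wins with the top bid; all bids are sunk regardless.
Every bidder forfeits their bid regardless of winning.
Revenue = 33,000 + 11,000 + 36,000 + 7,000 + 10,000 + 2,000 + 6,000 = $105,000.

Total revenue: $105,000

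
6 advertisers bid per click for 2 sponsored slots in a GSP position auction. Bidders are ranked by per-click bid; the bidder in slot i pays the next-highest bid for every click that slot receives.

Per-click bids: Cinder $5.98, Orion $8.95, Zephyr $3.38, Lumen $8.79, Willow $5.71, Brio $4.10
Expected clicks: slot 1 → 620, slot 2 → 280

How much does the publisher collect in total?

Per-click bids in order: $8.95 (Orion) > $8.79 (Lumen) > $5.98 (Cinder) > …
Slot 1: Orion pays $8.79 × 620 = $5449.80
Slot 2: Lumen pays $5.98 × 280 = $1674.40
Total = $7124.20

Total revenue: $7124.20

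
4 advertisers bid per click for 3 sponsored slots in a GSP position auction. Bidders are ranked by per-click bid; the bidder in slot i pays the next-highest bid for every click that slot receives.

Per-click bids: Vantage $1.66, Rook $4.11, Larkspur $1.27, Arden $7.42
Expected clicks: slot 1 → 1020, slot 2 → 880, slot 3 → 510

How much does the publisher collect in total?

Per-click bids in order: $7.42 (Arden) > $4.11 (Rook) > $1.66 (Vantage) > $1.27 (Larkspur)
Slot 1: Arden pays $4.11 × 1020 = $4192.20
Slot 2: Rook pays $1.66 × 880 = $1460.80
Slot 3: Vantage pays $1.27 × 510 = $647.70
Total = $6300.70

Total revenue: $6300.70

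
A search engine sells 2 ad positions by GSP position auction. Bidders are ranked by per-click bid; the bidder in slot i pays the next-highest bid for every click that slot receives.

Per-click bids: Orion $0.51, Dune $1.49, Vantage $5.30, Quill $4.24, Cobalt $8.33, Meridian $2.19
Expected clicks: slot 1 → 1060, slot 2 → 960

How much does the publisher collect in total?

Sorting advertisers: $8.33 (Cobalt) > $5.30 (Vantage) > $4.24 (Quill) > …
Slot 1: Cobalt pays $5.30 × 1060 = $5618.00
Slot 2: Vantage pays $4.24 × 960 = $4070.40
Total = $9688.40

Total revenue: $9688.40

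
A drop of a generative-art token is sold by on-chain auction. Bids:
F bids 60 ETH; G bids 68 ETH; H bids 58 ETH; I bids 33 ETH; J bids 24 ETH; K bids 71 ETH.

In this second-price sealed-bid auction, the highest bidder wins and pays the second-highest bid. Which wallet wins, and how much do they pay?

K pays 68 ETH

Second-price sealed-bid auction: the highest bidder wins and pays the second-highest bid.
Bids ranked: 71 (K) > 68 (G) > 60 (F) > 58 (H) > 33 (I) > 24 (J)
K is highest; pays the second-highest bid, 68 ETH.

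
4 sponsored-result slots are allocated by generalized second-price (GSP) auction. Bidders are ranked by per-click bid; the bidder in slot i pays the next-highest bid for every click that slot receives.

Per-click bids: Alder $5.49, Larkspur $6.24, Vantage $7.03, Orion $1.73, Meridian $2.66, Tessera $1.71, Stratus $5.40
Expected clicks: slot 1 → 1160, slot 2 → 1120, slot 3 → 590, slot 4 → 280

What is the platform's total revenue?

Total revenue: $17318.00

Ranked by bid: $7.03 (Vantage) > $6.24 (Larkspur) > $5.49 (Alder) > $5.40 (Stratus) > $2.66 (Meridian) > …
Slot 1: Vantage pays $6.24 × 1160 = $7238.40
Slot 2: Larkspur pays $5.49 × 1120 = $6148.80
Slot 3: Alder pays $5.40 × 590 = $3186.00
Slot 4: Stratus pays $2.66 × 280 = $744.80
Total = $17318.00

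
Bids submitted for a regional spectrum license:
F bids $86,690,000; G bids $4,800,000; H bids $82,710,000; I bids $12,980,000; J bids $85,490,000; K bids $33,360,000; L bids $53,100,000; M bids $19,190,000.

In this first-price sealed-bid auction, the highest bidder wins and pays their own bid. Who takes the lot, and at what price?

F pays $86,690,000

Rule: the highest bidder wins and pays their own bid.
Sorting bids: 86,690,000 (F) > 85,490,000 (J) > 82,710,000 (H) > 53,100,000 (L) > 33,360,000 (K) > 19,190,000 (M) > …
First-price: F pays what they bid, $86,690,000.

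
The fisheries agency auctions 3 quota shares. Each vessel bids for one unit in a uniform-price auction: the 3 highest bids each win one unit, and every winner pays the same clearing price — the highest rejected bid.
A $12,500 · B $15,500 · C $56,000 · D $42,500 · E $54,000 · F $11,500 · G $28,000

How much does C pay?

Sorting: 56,000 (C), 54,000 (E), 42,500 (D), 28,000 (G), 15,500 (B), …
Top 3: C, E, D.
Highest unsuccessful bid: $28,000 → clearing price.
C wins → pays $28,000.

C pays $28,000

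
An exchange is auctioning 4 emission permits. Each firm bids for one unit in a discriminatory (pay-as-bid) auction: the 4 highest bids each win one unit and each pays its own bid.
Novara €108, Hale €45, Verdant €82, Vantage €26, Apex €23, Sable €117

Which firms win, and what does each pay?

Sorting: 117 (Sable), 108 (Novara), 82 (Verdant), 45 (Hale), 26 (Vantage), 23 (Apex)
Winners (4 units): Sable, Novara, Verdant, Hale.
Each winner pays its own bid: Sable €117, Novara €108, Verdant €82, Hale €45.

Sable €117, Novara €108, Verdant €82, Hale €45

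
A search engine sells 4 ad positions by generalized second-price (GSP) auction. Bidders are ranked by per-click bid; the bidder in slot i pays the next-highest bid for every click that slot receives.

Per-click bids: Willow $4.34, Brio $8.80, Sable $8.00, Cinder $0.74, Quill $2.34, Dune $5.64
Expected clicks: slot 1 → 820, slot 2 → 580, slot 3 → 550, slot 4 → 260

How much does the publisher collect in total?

Ranked by bid: $8.80 (Brio) > $8.00 (Sable) > $5.64 (Dune) > $4.34 (Willow) > $2.34 (Quill) > …
Slot 1: Brio pays $8.00 × 820 = $6560.00
Slot 2: Sable pays $5.64 × 580 = $3271.20
Slot 3: Dune pays $4.34 × 550 = $2387.00
Slot 4: Willow pays $2.34 × 260 = $608.40
Total = $12826.60

Total revenue: $12826.60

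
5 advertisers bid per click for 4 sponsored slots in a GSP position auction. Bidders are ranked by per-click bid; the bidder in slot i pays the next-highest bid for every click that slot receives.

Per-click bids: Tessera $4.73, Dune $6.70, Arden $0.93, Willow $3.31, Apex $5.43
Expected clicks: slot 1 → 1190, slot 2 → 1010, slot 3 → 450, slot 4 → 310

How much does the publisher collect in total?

Total revenue: $13016.80

Ranked by bid: $6.70 (Dune) > $5.43 (Apex) > $4.73 (Tessera) > $3.31 (Willow) > $0.93 (Arden)
Slot 1: Dune pays $5.43 × 1190 = $6461.70
Slot 2: Apex pays $4.73 × 1010 = $4777.30
Slot 3: Tessera pays $3.31 × 450 = $1489.50
Slot 4: Willow pays $0.93 × 310 = $288.30
Total = $13016.80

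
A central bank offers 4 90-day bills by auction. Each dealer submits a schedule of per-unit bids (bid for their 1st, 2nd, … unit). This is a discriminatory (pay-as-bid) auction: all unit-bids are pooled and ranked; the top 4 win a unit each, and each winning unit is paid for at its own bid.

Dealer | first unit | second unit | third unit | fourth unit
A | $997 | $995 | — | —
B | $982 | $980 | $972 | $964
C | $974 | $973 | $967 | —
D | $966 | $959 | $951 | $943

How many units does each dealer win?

All unit-bids, highest first — top 4: 997 (A-1), 995 (A-2), 982 (B-1), 980 (B-2)
Next rejected bid: $974 (not a price — pay-as-bid).
Allocation: A 2, B 2.

A 2, B 2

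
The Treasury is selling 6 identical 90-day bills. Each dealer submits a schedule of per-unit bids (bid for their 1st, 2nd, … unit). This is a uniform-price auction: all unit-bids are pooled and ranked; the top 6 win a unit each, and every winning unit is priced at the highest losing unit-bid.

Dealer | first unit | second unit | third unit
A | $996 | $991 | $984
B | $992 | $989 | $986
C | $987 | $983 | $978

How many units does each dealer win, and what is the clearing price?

All unit-bids, highest first — top 6: 996 (A-1), 992 (B-1), 991 (A-2), 989 (B-2), 987 (C-1), 986 (B-3)
The (k+1)-th unit-bid is $984.
Allocation: A 2, B 3, C 1.

A 2, B 3, C 1; clearing price $984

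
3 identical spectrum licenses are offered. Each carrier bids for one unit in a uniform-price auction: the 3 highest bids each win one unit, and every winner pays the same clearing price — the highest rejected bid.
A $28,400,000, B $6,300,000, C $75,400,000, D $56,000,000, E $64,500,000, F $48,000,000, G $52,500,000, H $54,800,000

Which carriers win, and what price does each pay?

C, E, D; each pays $54,800,000

Bids ranked high→low: 75,400,000 (C), 64,500,000 (E), 56,000,000 (D), 54,800,000 (H), 52,500,000 (G), …
Top 3: C, E, D.
First losing bid is H's $54,800,000, which sets the uniform price.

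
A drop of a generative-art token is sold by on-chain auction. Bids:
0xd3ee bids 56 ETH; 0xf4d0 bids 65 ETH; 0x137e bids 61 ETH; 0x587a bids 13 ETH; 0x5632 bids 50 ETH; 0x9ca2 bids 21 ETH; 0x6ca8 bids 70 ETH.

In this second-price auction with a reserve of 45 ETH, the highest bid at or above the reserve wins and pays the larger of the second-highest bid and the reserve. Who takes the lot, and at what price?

0x6ca8 pays 65 ETH

Rule: the highest bid at or above the reserve wins and pays the larger of the second-highest bid and the reserve.
Sorting bids: 70 (0x6ca8) > 65 (0xf4d0) > 61 (0x137e) > 56 (0xd3ee) > 50 (0x5632) > 21 (0x9ca2) > …
Highest eligible bid: 0x6ca8 at 70 ETH.
Second-highest bid 65 ETH exceeds the reserve 45 ETH → payment 65 ETH.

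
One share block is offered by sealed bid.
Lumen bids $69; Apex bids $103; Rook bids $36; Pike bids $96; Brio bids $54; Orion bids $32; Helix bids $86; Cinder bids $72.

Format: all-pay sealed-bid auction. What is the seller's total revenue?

Total revenue: $548

Rule: the highest bidder wins the item, but every bidder pays their own bid.
Sorting bids: 103 (Apex) > 96 (Pike) > 86 (Helix) > 72 (Cinder) > 69 (Lumen) > 54 (Brio) > …
Apex wins with the top bid; all bids are sunk regardless.
Every bidder forfeits their bid regardless of winning.
Revenue = 69 + 103 + 36 + 96 + 54 + 32 + 86 + 72 = $548.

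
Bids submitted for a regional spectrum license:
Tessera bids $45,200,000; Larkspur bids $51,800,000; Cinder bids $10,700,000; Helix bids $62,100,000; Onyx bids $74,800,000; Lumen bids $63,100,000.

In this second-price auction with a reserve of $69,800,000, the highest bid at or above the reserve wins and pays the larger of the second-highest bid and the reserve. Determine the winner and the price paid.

Rule: the highest bid at or above the reserve wins and pays the larger of the second-highest bid and the reserve.
Sorting bids: 74,800,000 (Onyx) > 63,100,000 (Lumen) > 62,100,000 (Helix) > 51,800,000 (Larkspur) > 45,200,000 (Tessera) > 10,700,000 (Cinder)
Highest eligible bid: Onyx at $74,800,000.
max(second-highest $63,100,000, reserve $69,800,000) = $69,800,000.

Onyx pays $69,800,000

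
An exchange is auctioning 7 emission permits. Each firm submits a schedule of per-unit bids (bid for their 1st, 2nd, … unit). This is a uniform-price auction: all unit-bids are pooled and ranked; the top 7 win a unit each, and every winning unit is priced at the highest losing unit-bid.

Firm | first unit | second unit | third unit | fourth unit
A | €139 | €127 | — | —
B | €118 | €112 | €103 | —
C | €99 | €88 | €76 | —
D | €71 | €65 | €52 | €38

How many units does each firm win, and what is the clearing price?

All unit-bids, highest first — top 7: 139 (A-1), 127 (A-2), 118 (B-1), 112 (B-2), 103 (B-3), 99 (C-1), 88 (C-2)
The (k+1)-th unit-bid is €76.
Allocation: A 2, B 3, C 2.

A 2, B 3, C 2; clearing price €76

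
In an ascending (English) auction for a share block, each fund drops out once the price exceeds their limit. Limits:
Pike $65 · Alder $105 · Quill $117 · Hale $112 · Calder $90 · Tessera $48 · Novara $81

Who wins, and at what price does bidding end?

Quill wins at $112

Open ascending-bid auction: the price rises until one bidder remains; the winner pays the price at which the last rival dropped out.
Sorting limits: 117 (Quill) > 112 (Hale) > 105 (Alder) > 90 (Calder) > 81 (Novara) > 65 (Pike) > …
Bidding ends when Hale exits at $112; Quill takes it.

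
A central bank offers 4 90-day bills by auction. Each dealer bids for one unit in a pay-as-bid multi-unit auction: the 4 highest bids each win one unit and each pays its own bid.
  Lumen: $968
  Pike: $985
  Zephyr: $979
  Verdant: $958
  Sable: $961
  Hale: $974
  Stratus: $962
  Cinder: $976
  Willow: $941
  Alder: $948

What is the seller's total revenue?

Bids ranked high→low: 985 (Pike), 979 (Zephyr), 976 (Cinder), 974 (Hale), 968 (Lumen), 962 (Stratus), …
Winners (4 units): Pike, Zephyr, Cinder, Hale.
Total revenue = 985 + 979 + 976 + 974 = $3,914.

Total revenue: $3,914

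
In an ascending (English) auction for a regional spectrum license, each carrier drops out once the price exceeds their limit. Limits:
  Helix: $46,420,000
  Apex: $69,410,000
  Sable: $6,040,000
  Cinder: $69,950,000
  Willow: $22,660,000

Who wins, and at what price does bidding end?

Limits in order: 69,950,000 (Cinder) > 69,410,000 (Apex) > 46,420,000 (Helix) > 22,660,000 (Willow) > 6,040,000 (Sable)
Bidding ends when Apex exits at $69,410,000; Cinder takes it.

Cinder wins at $69,410,000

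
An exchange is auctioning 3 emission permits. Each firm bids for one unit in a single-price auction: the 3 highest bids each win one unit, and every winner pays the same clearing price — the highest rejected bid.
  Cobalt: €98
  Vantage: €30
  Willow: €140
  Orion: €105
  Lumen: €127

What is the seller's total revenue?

Total revenue: €294

Bids ranked high→low: 140 (Willow), 127 (Lumen), 105 (Orion), 98 (Cobalt), 30 (Vantage)
Winners (3 units): Willow, Lumen, Orion.
Clearing price = highest rejected bid = €98.
Total revenue = 3 × €98 = €294.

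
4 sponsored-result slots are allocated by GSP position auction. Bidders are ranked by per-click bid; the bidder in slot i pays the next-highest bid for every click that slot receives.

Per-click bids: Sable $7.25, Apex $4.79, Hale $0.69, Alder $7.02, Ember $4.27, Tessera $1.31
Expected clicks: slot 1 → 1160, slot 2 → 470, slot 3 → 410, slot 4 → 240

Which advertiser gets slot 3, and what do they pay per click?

Apex; $4.27 per click

Per-click bids in order: $7.25 (Sable) > $7.02 (Alder) > $4.79 (Apex) > $4.27 (Ember) > $1.31 (Tessera) > …
Slot 3 goes to the third-ranked bidder, Apex, who pays the next bid down: $4.27/click.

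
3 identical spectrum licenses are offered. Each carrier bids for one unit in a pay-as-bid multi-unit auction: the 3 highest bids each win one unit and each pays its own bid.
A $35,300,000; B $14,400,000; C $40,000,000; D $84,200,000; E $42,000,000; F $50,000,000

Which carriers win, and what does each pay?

Bids ranked high→low: 84,200,000 (D), 50,000,000 (F), 42,000,000 (E), 40,000,000 (C), 35,300,000 (A), …
Winners (3 units): D, F, E.
Each winner pays its own bid: D $84,200,000, F $50,000,000, E $42,000,000.

D $84,200,000, F $50,000,000, E $42,000,000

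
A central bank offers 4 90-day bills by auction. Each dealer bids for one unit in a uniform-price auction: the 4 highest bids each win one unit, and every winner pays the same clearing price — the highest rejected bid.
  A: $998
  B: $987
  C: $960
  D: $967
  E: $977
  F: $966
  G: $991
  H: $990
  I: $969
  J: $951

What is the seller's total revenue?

Bids ranked high→low: 998 (A), 991 (G), 990 (H), 987 (B), 977 (E), 969 (I), …
Top 4: A, G, H, B.
Highest unsuccessful bid: $977 → clearing price.
Total revenue = 4 × $977 = $3,908.

Total revenue: $3,908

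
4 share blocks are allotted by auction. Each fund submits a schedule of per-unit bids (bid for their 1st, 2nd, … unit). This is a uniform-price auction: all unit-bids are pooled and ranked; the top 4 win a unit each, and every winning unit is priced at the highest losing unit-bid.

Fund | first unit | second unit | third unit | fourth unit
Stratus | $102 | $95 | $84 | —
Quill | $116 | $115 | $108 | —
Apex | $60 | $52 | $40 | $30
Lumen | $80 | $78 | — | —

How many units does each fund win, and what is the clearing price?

Quill 3, Stratus 1; clearing price $95

Merging the schedules and taking the best 4: 116 (Quill-1), 115 (Quill-2), 108 (Quill-3), 102 (Stratus-1)
Highest rejected unit-bid = $95.
Allocation: Quill 3, Stratus 1.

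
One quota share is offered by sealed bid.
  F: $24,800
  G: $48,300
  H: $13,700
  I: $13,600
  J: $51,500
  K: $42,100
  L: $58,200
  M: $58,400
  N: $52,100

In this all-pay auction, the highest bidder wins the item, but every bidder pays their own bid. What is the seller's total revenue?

Total revenue: $362,700

Bids ranked: 58,400 (M) > 58,200 (L) > 52,100 (N) > 51,500 (J) > 48,300 (G) > 42,100 (K) > …
M wins with the top bid; all bids are sunk regardless.
Every bidder forfeits their bid regardless of winning.
Revenue = 24,800 + 48,300 + 13,700 + 13,600 + 51,500 + 42,100 + 58,200 + 58,400 + 52,100 = $362,700.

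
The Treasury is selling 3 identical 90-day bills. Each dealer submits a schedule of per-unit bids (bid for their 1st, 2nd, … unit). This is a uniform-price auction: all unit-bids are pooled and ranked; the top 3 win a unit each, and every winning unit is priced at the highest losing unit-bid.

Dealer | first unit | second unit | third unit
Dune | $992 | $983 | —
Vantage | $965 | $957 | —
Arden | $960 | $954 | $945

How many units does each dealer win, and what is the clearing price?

All unit-bids, highest first — top 3: 992 (Dune-1), 983 (Dune-2), 965 (Vantage-1)
Highest rejected unit-bid = $960.
Allocation: Dune 2, Vantage 1.

Dune 2, Vantage 1; clearing price $960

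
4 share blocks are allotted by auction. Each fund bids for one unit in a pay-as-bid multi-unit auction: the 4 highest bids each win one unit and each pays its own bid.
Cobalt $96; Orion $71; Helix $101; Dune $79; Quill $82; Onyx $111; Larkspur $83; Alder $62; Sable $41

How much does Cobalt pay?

Cobalt pays $96

Ordering the bids: 111 (Onyx), 101 (Helix), 96 (Cobalt), 83 (Larkspur), 82 (Quill), 79 (Dune), …
Top 4: Onyx, Helix, Cobalt, Larkspur.
Cobalt wins → own bid $96.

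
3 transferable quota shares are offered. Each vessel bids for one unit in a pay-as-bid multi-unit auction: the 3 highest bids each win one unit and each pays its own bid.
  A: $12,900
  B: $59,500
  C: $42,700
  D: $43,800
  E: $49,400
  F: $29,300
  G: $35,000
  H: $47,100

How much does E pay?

E pays $49,400

Bids ranked high→low: 59,500 (B), 49,400 (E), 47,100 (H), 43,800 (D), 42,700 (C), …
The 3 highest are B, E, H.
E wins → own bid $49,400.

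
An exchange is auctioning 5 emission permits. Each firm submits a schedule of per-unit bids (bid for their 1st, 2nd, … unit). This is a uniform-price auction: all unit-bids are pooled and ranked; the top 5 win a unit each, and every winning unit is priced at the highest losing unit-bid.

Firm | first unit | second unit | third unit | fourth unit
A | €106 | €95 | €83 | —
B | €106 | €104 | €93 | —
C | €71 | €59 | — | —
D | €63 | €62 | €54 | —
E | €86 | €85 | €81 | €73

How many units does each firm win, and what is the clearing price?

Merging the schedules and taking the best 5: 106 (A-1), 106 (B-1), 104 (B-2), 95 (A-2), 93 (B-3)
The (k+1)-th unit-bid is €86.
Allocation: A 2, B 3.

A 2, B 3; clearing price €86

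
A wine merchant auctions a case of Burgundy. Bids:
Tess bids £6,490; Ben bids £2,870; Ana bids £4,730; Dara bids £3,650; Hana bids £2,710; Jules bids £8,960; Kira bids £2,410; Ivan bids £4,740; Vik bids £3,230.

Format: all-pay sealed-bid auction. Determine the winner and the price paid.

Jules pays £8,960

Bids in order: 8,960 (Jules) > 6,490 (Tess) > 4,740 (Ivan) > 4,730 (Ana) > 3,650 (Dara) > 3,230 (Vik) > …
Jules is highest and takes the item; every bidder forfeits their bid.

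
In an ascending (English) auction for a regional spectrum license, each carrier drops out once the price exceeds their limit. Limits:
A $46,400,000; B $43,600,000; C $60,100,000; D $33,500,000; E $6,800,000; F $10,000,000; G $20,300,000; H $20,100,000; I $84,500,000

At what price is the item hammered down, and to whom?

Limits in order: 84,500,000 (I) > 60,100,000 (C) > 46,400,000 (A) > 43,600,000 (B) > 33,500,000 (D) > 20,300,000 (G) > …
C is the last rival to drop out, at $60,100,000; I remains and wins at that price.

I wins at $60,100,000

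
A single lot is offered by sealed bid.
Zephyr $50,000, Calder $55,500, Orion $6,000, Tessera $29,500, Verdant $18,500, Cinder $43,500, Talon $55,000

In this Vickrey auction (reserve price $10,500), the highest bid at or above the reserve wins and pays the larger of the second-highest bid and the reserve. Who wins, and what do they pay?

Calder pays $55,000

Vickrey auction (reserve price $10,500): the highest bid at or above the reserve wins and pays the larger of the second-highest bid and the reserve.
Bids ranked: 55,500 (Calder) > 55,000 (Talon) > 50,000 (Zephyr) > 43,500 (Cinder) > 29,500 (Tessera) > 18,500 (Verdant) > …
Calder has the top bid at or above the reserve ($55,500).
Second-highest bid $55,000 exceeds the reserve $10,500 → payment $55,000.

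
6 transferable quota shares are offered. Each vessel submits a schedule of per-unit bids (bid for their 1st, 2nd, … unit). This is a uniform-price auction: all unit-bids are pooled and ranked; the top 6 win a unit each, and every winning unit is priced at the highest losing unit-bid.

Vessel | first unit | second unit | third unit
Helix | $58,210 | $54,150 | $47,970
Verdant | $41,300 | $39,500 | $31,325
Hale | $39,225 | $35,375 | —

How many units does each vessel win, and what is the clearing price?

Pooled unit-bids ranked (top 6): 58,210 (Helix-1), 54,150 (Helix-2), 47,970 (Helix-3), 41,300 (Verdant-1), 39,500 (Verdant-2), 39,225 (Hale-1)
First bid not allocated: $35,375.
Allocation: Hale 1, Helix 3, Verdant 2.

Hale 1, Helix 3, Verdant 2; clearing price $35,375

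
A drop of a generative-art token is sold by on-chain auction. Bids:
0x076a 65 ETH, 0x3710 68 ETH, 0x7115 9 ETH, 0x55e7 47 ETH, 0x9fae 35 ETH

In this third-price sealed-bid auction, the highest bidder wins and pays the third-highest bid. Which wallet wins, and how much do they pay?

0x3710 pays 47 ETH

Rule: the highest bidder wins and pays the third-highest bid.
Bids ranked: 68 (0x3710) > 65 (0x076a) > 47 (0x55e7) > 35 (0x9fae) > 9 (0x7115)
0x3710 wins; payment is bid #3 in the ranking = 47 ETH.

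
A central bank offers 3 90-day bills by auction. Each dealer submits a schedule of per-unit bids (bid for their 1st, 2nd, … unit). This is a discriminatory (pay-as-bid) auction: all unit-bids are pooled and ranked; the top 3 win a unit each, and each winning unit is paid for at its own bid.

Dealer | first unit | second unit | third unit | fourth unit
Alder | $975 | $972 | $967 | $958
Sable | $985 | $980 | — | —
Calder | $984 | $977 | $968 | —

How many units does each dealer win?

All unit-bids, highest first — top 3: 985 (Sable-1), 984 (Calder-1), 980 (Sable-2)
Next rejected bid: $977 (not a price — pay-as-bid).
Allocation: Calder 1, Sable 2.

Calder 1, Sable 2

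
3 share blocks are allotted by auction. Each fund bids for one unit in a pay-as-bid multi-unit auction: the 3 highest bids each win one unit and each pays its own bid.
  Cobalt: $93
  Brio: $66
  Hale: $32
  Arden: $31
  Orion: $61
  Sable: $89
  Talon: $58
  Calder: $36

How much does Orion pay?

Sorting: 93 (Cobalt), 89 (Sable), 66 (Brio), 61 (Orion), 58 (Talon), …
Winners (3 units): Cobalt, Sable, Brio.
Orion does not win → $0.

Orion pays $0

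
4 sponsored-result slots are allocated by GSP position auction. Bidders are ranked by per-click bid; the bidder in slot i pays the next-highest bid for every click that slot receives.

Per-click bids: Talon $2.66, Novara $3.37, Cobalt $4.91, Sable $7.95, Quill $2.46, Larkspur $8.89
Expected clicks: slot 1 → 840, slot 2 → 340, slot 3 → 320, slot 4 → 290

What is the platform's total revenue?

Total revenue: $10197.20

Per-click bids in order: $8.89 (Larkspur) > $7.95 (Sable) > $4.91 (Cobalt) > $3.37 (Novara) > $2.66 (Talon) > …
Slot 1: Larkspur pays $7.95 × 840 = $6678.00
Slot 2: Sable pays $4.91 × 340 = $1669.40
Slot 3: Cobalt pays $3.37 × 320 = $1078.40
Slot 4: Novara pays $2.66 × 290 = $771.40
Total = $10197.20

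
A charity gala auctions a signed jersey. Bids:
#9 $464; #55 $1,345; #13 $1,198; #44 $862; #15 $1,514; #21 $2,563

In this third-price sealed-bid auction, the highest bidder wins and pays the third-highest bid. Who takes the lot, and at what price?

Sorting bids: 2,563 (#21) > 1,514 (#15) > 1,345 (#55) > 1,198 (#13) > 862 (#44) > 464 (#9)
#21 wins; payment is bid #3 in the ranking = $1,345.

#21 pays $1,345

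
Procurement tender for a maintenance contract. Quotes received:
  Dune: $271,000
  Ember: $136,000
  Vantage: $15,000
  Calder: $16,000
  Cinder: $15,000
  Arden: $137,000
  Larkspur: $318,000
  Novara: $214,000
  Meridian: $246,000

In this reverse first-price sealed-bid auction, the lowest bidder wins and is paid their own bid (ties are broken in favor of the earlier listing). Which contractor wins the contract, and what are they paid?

Bids in order: 15,000 (Vantage) < 15,000 (Cinder) < 16,000 (Calder) < 136,000 (Ember) < 137,000 (Arden) < 214,000 (Novara) < …
Vantage and Cinder tie at $15,000; tie-break gives it to Vantage.
First-price: Vantage is paid what they bid, $15,000.

Vantage is paid $15,000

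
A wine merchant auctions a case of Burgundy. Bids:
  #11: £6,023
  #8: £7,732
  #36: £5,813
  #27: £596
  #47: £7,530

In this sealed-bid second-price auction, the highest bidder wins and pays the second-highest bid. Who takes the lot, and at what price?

#8 pays £7,530

Rule: the highest bidder wins and pays the second-highest bid.
Bids ranked: 7,732 (#8) > 7,530 (#47) > 6,023 (#11) > 5,813 (#36) > 596 (#27)
#8 wins with the highest bid; price is set by the runner-up at £7,530.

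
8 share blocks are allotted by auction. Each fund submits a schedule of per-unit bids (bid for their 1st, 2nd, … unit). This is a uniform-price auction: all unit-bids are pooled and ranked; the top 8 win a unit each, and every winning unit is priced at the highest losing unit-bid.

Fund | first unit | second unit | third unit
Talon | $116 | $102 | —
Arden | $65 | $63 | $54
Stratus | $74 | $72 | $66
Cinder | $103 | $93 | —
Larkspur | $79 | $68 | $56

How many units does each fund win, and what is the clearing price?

Cinder 2, Larkspur 2, Stratus 2, Talon 2; clearing price $66

Merging the schedules and taking the best 8: 116 (Talon-1), 103 (Cinder-1), 102 (Talon-2), 93 (Cinder-2), 79 (Larkspur-1), 74 (Stratus-1), 72 (Stratus-2), 68 (Larkspur-2)
First bid not allocated: $66.
Allocation: Cinder 2, Larkspur 2, Stratus 2, Talon 2.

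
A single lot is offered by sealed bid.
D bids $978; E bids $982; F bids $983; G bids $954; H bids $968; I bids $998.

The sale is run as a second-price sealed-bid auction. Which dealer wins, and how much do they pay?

Bids ranked: 998 (I) > 983 (F) > 982 (E) > 978 (D) > 968 (H) > 954 (G)
Second-price: I pays F's bid of $983.

I pays $983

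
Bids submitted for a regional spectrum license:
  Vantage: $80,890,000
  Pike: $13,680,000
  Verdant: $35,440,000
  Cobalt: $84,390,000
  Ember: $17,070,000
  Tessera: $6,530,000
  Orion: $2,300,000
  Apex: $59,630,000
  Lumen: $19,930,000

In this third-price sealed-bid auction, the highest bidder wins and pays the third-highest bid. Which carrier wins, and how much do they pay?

Rule: the highest bidder wins and pays the third-highest bid.
Bids in order: 84,390,000 (Cobalt) > 80,890,000 (Vantage) > 59,630,000 (Apex) > 35,440,000 (Verdant) > 19,930,000 (Lumen) > 17,070,000 (Ember) > …
Cobalt wins; payment is bid #3 in the ranking = $59,630,000.

Cobalt pays $59,630,000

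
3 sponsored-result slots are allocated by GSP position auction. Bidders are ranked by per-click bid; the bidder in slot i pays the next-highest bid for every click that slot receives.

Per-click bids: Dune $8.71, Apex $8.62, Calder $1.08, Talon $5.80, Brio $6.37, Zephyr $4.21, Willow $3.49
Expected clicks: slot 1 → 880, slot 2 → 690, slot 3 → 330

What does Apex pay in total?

Apex pays $4395.30

Per-click bids in order: $8.71 (Dune) > $8.62 (Apex) > $6.37 (Brio) > $5.80 (Talon) > …
Apex holds slot 2 → pays next bid $6.37 × 690 clicks = $4395.30.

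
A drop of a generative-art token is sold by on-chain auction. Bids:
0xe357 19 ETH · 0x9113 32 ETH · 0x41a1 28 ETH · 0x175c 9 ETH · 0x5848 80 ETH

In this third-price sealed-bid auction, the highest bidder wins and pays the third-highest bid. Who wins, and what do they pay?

0x5848 pays 28 ETH

Bids in order: 80 (0x5848) > 32 (0x9113) > 28 (0x41a1) > 19 (0xe357) > 9 (0x175c)
0x5848 is highest; pays the third-highest bid, 28 ETH.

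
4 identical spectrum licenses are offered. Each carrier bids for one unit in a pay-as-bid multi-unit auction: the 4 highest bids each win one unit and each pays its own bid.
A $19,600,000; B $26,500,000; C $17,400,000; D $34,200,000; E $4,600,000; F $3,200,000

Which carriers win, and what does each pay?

Sorting: 34,200,000 (D), 26,500,000 (B), 19,600,000 (A), 17,400,000 (C), 4,600,000 (E), 3,200,000 (F)
The 4 highest are D, B, A, C.
Each winner pays its own bid: D $34,200,000, B $26,500,000, A $19,600,000, C $17,400,000.

D $34,200,000, B $26,500,000, A $19,600,000, C $17,400,000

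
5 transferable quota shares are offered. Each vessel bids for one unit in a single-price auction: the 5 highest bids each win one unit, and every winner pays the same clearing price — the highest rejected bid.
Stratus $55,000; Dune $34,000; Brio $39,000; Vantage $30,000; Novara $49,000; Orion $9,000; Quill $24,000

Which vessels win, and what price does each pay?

Ordering the bids: 55,000 (Stratus), 49,000 (Novara), 39,000 (Brio), 34,000 (Dune), 30,000 (Vantage), 24,000 (Quill), 9,000 (Orion)
Top 5: Stratus, Novara, Brio, Dune, Vantage.
Highest unsuccessful bid: $24,000 → clearing price.

Stratus, Novara, Brio, Dune, Vantage; each pays $24,000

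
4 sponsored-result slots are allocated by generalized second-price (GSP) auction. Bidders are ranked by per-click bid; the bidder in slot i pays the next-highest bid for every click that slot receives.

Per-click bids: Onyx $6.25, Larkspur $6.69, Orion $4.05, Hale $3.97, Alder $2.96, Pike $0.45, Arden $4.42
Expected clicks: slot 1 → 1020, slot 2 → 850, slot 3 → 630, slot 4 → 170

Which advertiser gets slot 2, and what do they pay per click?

Sorting advertisers: $6.69 (Larkspur) > $6.25 (Onyx) > $4.42 (Arden) > $4.05 (Orion) > $3.97 (Hale) > …
Slot 2 goes to the second-ranked bidder, Onyx, who pays the next bid down: $4.42/click.

Onyx; $4.42 per click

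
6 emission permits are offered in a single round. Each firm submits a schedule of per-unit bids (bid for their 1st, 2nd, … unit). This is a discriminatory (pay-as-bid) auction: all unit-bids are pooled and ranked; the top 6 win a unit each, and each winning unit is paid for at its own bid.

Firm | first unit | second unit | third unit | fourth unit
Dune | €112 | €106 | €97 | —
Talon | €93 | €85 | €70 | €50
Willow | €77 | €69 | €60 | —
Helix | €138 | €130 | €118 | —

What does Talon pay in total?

Merging the schedules and taking the best 6: 138 (Helix-1), 130 (Helix-2), 118 (Helix-3), 112 (Dune-1), 106 (Dune-2), 97 (Dune-3)
Next rejected bid: €93 (not a price — pay-as-bid).
Talon wins no units.

Talon pays €0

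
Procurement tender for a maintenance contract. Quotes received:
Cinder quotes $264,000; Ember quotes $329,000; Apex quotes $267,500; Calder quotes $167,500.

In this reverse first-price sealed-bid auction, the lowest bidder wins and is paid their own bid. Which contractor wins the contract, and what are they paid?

Reverse first-price sealed-bid auction: the lowest bidder wins and is paid their own bid.
Bids ranked: 167,500 (Calder) < 264,000 (Cinder) < 267,500 (Apex) < 329,000 (Ember)
Calder has the lowest bid and is paid exactly that: $167,500.

Calder is paid $167,500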